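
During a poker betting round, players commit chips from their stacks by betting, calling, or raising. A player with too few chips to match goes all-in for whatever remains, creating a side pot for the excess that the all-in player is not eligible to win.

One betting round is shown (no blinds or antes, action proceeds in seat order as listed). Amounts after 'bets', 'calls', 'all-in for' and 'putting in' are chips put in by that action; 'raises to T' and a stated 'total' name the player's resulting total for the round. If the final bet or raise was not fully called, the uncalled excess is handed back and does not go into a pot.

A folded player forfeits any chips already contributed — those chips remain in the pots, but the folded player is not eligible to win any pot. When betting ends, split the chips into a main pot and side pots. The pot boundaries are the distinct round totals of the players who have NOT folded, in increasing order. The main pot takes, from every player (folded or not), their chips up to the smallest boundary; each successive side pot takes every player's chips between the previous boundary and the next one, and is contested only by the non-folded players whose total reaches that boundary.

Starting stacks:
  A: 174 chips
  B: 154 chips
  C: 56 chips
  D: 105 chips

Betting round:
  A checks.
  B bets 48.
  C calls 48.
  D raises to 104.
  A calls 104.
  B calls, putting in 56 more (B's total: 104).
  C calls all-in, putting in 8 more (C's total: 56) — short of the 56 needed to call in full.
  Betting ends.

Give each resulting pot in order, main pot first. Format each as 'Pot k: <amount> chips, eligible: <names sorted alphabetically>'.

Pot 1: 224 chips, eligible: A, B, C, D
Pot 2: 144 chips, eligible: A, B, D

Derivation:
Contributions: A=104, B=104, C=56, D=104
Pot levels (distinct totals of non-folded players): 56, 104
Layer 1-56: 56 each from A, B, C, D = 56*4 = 224 chips; eligible A, B, C, D
Layer 57-104: 48 each from A, B, D = 48*3 = 144 chips; eligible A, B, D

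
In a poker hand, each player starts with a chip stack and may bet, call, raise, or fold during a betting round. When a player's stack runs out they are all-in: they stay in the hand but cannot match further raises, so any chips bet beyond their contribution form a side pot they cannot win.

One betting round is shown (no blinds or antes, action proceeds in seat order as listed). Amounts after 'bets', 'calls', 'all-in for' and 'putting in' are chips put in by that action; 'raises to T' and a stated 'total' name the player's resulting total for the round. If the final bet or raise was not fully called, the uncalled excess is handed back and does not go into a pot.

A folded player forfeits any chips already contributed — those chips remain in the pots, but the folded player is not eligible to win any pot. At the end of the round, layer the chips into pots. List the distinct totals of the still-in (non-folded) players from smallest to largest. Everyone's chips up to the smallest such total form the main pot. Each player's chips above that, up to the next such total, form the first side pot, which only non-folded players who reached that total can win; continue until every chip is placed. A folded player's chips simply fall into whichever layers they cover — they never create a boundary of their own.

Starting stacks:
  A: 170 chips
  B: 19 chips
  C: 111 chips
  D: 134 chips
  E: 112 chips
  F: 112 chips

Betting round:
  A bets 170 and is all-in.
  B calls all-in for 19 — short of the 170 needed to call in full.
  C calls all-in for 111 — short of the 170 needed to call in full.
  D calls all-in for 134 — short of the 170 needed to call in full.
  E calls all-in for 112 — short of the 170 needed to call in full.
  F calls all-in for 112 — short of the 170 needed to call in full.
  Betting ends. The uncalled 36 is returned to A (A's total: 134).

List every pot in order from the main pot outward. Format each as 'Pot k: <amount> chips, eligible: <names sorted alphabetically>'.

Contributions (after 36 returned to A): A=134, B=19, C=111, D=134, E=112, F=112
Pot levels (distinct totals of non-folded players): 19, 111, 112, 134
Layer 1-19: 19 each from A, B, C, D, E, F = 19*6 = 114 chips; eligible A, B, C, D, E, F
Layer 20-111: 92 each from A, C, D, E, F = 92*5 = 460 chips; eligible A, C, D, E, F
Layer 112-112: 1 each from A, D, E, F = 1*4 = 4 chips; eligible A, D, E, F
Layer 113-134: 22 each from A, D = 22*2 = 44 chips; eligible A, D

Pot 1: 114 chips, eligible: A, B, C, D, E, F
Pot 2: 460 chips, eligible: A, C, D, E, F
Pot 3: 4 chips, eligible: A, D, E, F
Pot 4: 44 chips, eligible: A, D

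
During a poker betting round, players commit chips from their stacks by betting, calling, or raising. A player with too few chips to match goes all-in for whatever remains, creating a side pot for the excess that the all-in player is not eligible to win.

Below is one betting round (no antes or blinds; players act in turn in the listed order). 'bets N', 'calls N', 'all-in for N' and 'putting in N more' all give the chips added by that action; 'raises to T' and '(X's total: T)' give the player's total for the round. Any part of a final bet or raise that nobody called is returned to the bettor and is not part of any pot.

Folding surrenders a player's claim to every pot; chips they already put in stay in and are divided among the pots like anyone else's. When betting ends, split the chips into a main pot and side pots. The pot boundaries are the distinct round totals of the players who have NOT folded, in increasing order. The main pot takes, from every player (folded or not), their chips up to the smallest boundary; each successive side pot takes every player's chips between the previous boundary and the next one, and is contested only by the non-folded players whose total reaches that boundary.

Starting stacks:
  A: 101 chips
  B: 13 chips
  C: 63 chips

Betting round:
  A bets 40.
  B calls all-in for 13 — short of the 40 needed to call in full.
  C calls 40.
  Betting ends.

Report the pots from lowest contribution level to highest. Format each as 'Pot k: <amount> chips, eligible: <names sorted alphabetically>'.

Contributions: A=40, B=13, C=40
Pot levels (distinct totals of non-folded players): 13, 40
Layer 1-13: 13 each from A, B, C = 13*3 = 39 chips; eligible A, B, C
Layer 14-40: 27 each from A, C = 27*2 = 54 chips; eligible A, C

Pot 1: 39 chips, eligible: A, B, C
Pot 2: 54 chips, eligible: A, C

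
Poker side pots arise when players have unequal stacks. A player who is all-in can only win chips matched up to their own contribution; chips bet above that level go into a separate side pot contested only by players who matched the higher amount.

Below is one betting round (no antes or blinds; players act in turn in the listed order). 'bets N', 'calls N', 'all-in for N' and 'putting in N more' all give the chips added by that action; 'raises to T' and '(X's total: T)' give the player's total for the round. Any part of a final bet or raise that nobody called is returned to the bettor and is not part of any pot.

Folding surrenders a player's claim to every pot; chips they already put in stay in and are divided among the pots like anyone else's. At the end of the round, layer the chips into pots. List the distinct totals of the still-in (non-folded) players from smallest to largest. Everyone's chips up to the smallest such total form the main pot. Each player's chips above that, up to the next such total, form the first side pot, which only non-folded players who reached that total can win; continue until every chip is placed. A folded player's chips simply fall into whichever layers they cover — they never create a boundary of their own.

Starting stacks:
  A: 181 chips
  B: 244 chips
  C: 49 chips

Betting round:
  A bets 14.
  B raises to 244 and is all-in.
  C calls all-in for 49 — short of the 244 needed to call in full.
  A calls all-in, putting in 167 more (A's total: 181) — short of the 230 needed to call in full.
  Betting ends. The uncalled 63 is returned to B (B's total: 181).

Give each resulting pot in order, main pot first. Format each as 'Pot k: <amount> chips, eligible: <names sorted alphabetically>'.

Pot 1: 147 chips, eligible: A, B, C
Pot 2: 264 chips, eligible: A, B

Derivation:
Contributions (after 63 returned to B): A=181, B=181, C=49
Pot levels (distinct totals of non-folded players): 49, 181
Layer 1-49: 49 each from A, B, C = 49*3 = 147 chips; eligible A, B, C
Layer 50-181: 132 each from A, B = 132*2 = 264 chips; eligible A, B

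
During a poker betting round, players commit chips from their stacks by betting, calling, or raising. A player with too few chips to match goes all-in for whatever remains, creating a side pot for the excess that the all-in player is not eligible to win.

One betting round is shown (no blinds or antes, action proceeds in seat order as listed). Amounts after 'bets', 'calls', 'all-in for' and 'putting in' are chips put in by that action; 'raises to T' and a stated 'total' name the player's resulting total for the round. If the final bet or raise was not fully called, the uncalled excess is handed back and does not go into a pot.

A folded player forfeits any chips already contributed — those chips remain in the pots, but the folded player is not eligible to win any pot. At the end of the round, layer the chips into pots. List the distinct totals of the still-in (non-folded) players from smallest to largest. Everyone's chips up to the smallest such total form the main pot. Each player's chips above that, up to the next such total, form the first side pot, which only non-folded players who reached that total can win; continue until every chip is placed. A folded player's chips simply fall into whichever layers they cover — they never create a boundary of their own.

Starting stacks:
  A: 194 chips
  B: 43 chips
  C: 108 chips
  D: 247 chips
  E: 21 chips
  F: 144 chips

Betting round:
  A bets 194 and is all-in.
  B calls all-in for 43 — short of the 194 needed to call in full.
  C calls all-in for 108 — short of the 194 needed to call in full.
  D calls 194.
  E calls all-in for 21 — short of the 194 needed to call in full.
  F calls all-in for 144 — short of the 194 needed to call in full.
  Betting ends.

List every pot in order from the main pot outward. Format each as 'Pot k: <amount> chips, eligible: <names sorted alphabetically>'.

Pot 1: 126 chips, eligible: A, B, C, D, E, F
Pot 2: 110 chips, eligible: A, B, C, D, F
Pot 3: 260 chips, eligible: A, C, D, F
Pot 4: 108 chips, eligible: A, D, F
Pot 5: 100 chips, eligible: A, D

Derivation:
Contributions: A=194, B=43, C=108, D=194, E=21, F=144
Pot levels (distinct totals of non-folded players): 21, 43, 108, 144, 194
Layer 1-21: 21 each from A, B, C, D, E, F = 21*6 = 126 chips; eligible A, B, C, D, E, F
Layer 22-43: 22 each from A, B, C, D, F = 22*5 = 110 chips; eligible A, B, C, D, F
Layer 44-108: 65 each from A, C, D, F = 65*4 = 260 chips; eligible A, C, D, F
Layer 109-144: 36 each from A, D, F = 36*3 = 108 chips; eligible A, D, F
Layer 145-194: 50 each from A, D = 50*2 = 100 chips; eligible A, D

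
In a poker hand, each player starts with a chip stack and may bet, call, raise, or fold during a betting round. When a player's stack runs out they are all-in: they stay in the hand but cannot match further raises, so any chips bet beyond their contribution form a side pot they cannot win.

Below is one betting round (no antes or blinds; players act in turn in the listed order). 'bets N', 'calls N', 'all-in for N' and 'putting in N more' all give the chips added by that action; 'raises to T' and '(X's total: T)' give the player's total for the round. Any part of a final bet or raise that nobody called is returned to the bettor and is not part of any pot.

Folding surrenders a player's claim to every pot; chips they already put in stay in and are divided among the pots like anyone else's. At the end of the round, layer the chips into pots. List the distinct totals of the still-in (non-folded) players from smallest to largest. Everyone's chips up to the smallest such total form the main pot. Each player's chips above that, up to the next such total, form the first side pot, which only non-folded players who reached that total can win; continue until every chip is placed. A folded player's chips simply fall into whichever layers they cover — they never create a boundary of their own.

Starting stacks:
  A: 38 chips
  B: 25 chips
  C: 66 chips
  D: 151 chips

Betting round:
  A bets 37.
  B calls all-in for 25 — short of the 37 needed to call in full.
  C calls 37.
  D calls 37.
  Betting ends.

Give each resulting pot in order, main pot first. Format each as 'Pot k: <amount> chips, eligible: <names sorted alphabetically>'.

Contributions: A=37, B=25, C=37, D=37
Pot levels (distinct totals of non-folded players): 25, 37
Layer 1-25: 25 each from A, B, C, D = 25*4 = 100 chips; eligible A, B, C, D
Layer 26-37: 12 each from A, C, D = 12*3 = 36 chips; eligible A, C, D

Pot 1: 100 chips, eligible: A, B, C, D
Pot 2: 36 chips, eligible: A, C, D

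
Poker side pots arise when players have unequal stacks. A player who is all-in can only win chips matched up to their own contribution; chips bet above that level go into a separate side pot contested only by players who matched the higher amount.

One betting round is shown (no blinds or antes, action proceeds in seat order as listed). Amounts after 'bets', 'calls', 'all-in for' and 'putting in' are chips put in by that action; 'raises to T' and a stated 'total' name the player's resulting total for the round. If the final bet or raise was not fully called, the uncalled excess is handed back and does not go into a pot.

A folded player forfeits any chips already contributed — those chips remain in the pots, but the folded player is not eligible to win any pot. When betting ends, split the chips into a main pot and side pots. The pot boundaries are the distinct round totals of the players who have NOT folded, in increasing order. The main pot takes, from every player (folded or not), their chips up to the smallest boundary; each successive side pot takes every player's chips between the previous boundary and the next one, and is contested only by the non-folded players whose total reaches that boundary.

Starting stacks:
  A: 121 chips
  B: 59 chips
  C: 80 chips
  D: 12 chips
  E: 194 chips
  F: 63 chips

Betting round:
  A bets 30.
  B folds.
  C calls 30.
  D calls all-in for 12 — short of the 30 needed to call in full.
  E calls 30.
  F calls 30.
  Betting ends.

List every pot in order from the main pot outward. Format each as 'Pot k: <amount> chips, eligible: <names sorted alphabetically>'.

Pot 1: 60 chips, eligible: A, C, D, E, F
Pot 2: 72 chips, eligible: A, C, E, F

Derivation:
Contributions: A=30, C=30, D=12, E=30, F=30
Folded: B
Pot levels (distinct totals of non-folded players): 12, 30
Layer 1-12: 12 each from A, C, D, E, F = 12*5 = 60 chips; eligible A, C, D, E, F
Layer 13-30: 18 each from A, C, E, F = 18*4 = 72 chips; eligible A, C, E, F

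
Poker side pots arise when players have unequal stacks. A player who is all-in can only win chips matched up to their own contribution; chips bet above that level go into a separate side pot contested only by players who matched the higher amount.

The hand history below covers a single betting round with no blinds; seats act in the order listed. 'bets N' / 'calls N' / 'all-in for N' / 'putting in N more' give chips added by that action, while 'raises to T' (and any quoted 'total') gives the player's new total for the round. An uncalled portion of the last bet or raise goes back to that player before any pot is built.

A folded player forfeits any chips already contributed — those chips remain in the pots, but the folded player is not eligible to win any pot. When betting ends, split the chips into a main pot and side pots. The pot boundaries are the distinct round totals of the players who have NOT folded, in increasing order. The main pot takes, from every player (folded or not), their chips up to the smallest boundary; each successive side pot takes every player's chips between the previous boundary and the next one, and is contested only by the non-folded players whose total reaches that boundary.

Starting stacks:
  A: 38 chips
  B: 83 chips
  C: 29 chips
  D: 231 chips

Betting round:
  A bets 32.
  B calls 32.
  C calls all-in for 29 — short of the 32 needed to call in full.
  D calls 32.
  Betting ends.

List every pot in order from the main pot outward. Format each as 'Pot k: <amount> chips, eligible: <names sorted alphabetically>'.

Pot 1: 116 chips, eligible: A, B, C, D
Pot 2: 9 chips, eligible: A, B, D

Derivation:
Contributions: A=32, B=32, C=29, D=32
Pot levels (distinct totals of non-folded players): 29, 32
Layer 1-29: 29 each from A, B, C, D = 29*4 = 116 chips; eligible A, B, C, D
Layer 30-32: 3 each from A, B, D = 3*3 = 9 chips; eligible A, B, D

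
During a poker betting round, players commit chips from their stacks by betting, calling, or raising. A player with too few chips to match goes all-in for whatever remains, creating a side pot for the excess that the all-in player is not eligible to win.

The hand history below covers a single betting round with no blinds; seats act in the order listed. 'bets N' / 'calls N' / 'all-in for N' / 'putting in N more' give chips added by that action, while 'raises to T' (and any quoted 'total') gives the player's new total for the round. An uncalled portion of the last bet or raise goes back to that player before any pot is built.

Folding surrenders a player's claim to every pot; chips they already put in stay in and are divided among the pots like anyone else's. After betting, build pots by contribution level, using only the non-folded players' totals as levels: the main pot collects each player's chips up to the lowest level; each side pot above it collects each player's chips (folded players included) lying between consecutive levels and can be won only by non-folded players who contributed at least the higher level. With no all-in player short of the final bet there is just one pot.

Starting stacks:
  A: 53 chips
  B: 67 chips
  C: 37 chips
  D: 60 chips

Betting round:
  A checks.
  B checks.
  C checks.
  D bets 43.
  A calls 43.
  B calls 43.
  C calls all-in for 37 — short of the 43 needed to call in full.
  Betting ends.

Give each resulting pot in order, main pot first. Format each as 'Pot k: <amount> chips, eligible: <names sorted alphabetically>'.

Contributions: A=43, B=43, C=37, D=43
Pot levels (distinct totals of non-folded players): 37, 43
Layer 1-37: 37 each from A, B, C, D = 37*4 = 148 chips; eligible A, B, C, D
Layer 38-43: 6 each from A, B, D = 6*3 = 18 chips; eligible A, B, D

Pot 1: 148 chips, eligible: A, B, C, D
Pot 2: 18 chips, eligible: A, B, D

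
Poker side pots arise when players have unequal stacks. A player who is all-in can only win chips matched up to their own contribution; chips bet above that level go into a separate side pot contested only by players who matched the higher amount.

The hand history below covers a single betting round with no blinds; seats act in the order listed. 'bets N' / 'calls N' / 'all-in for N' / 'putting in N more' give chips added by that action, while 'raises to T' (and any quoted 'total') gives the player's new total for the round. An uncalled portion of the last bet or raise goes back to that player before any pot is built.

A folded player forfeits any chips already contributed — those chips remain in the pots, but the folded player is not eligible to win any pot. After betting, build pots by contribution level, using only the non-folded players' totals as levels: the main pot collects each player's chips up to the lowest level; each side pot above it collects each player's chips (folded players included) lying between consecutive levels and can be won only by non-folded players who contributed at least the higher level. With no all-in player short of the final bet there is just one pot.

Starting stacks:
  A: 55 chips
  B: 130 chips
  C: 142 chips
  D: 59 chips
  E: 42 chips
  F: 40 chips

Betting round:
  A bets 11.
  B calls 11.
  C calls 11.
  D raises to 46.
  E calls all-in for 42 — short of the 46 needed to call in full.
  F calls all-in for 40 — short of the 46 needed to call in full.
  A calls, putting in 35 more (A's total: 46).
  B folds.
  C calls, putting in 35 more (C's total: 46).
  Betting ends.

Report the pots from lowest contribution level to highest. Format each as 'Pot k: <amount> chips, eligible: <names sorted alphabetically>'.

Pot 1: 211 chips, eligible: A, C, D, E, F
Pot 2: 8 chips, eligible: A, C, D, E
Pot 3: 12 chips, eligible: A, C, D

Derivation:
Contributions: A=46, B=11, C=46, D=46, E=42, F=40
Folded: B
Pot levels (distinct totals of non-folded players): 40, 42, 46
Layer 1-40: A 40 + B 11 + C 40 + D 40 + E 40 + F 40 = 211 chips; eligible A, C, D, E, F
Layer 41-42: 2 each from A, C, D, E = 2*4 = 8 chips; eligible A, C, D, E
Layer 43-46: 4 each from A, C, D = 4*3 = 12 chips; eligible A, C, D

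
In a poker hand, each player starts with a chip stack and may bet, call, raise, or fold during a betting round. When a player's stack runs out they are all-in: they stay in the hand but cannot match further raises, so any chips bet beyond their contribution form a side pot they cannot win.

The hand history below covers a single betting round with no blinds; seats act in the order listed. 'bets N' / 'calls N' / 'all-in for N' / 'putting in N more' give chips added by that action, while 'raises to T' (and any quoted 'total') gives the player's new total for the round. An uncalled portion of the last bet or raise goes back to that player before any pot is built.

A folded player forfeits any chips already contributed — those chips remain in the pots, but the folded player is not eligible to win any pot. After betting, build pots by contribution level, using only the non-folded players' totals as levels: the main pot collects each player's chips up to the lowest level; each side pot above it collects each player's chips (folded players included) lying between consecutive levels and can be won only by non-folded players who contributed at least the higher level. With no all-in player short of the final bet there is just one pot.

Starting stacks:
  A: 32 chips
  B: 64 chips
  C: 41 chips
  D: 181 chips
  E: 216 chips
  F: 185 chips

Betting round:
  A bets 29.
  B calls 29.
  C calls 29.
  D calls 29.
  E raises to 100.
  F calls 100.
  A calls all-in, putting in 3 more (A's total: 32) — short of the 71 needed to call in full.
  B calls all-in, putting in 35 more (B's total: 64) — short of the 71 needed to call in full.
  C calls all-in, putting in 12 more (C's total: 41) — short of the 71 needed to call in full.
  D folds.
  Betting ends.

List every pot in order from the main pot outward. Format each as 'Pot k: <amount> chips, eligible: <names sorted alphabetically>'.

Pot 1: 189 chips, eligible: A, B, C, E, F
Pot 2: 36 chips, eligible: B, C, E, F
Pot 3: 69 chips, eligible: B, E, F
Pot 4: 72 chips, eligible: E, F

Derivation:
Contributions: A=32, B=64, C=41, D=29, E=100, F=100
Folded: D
Pot levels (distinct totals of non-folded players): 32, 41, 64, 100
Layer 1-32: A 32 + B 32 + C 32 + D 29 + E 32 + F 32 = 189 chips; eligible A, B, C, E, F
Layer 33-41: 9 each from B, C, E, F = 9*4 = 36 chips; eligible B, C, E, F
Layer 42-64: 23 each from B, E, F = 23*3 = 69 chips; eligible B, E, F
Layer 65-100: 36 each from E, F = 36*2 = 72 chips; eligible E, F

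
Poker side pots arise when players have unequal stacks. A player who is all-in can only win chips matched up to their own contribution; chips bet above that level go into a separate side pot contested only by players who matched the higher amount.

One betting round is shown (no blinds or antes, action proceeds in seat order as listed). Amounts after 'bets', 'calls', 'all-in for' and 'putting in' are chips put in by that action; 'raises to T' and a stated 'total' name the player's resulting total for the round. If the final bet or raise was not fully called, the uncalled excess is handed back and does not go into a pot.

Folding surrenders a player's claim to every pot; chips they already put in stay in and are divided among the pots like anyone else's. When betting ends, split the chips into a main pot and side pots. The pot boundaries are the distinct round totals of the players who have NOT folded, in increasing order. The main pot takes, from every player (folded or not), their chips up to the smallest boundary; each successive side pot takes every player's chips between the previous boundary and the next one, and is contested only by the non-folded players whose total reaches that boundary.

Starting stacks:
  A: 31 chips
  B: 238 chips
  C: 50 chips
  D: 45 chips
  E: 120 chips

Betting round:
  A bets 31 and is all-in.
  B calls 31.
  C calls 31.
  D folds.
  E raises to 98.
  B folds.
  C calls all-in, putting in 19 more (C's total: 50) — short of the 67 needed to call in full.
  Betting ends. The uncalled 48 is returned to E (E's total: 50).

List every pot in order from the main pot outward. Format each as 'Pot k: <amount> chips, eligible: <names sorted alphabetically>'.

Contributions (after 48 returned to E): A=31, B=31, C=50, E=50
Folded: B, D
Pot levels (distinct totals of non-folded players): 31, 50
Layer 1-31: 31 each from A, B, C, E = 31*4 = 124 chips; eligible A, C, E
Layer 32-50: 19 each from C, E = 19*2 = 38 chips; eligible C, E

Pot 1: 124 chips, eligible: A, C, E
Pot 2: 38 chips, eligible: C, E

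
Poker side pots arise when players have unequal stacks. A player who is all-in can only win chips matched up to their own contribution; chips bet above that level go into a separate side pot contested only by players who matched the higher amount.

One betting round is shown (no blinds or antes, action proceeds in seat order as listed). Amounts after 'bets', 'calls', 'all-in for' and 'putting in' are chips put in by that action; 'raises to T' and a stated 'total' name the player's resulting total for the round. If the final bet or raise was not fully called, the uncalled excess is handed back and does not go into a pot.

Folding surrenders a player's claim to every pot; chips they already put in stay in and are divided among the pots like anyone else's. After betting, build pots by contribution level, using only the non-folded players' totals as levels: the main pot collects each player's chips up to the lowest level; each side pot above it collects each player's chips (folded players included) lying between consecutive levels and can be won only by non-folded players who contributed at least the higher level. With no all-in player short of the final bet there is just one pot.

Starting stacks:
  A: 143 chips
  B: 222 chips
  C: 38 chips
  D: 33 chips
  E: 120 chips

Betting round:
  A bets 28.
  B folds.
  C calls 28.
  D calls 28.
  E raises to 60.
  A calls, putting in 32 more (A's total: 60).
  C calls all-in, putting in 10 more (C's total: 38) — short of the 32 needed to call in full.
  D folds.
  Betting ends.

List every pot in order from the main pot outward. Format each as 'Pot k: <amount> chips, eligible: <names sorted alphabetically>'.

Pot 1: 142 chips, eligible: A, C, E
Pot 2: 44 chips, eligible: A, E

Derivation:
Contributions: A=60, C=38, D=28, E=60
Folded: B, D
Pot levels (distinct totals of non-folded players): 38, 60
Layer 1-38: A 38 + C 38 + D 28 + E 38 = 142 chips; eligible A, C, E
Layer 39-60: 22 each from A, E = 22*2 = 44 chips; eligible A, E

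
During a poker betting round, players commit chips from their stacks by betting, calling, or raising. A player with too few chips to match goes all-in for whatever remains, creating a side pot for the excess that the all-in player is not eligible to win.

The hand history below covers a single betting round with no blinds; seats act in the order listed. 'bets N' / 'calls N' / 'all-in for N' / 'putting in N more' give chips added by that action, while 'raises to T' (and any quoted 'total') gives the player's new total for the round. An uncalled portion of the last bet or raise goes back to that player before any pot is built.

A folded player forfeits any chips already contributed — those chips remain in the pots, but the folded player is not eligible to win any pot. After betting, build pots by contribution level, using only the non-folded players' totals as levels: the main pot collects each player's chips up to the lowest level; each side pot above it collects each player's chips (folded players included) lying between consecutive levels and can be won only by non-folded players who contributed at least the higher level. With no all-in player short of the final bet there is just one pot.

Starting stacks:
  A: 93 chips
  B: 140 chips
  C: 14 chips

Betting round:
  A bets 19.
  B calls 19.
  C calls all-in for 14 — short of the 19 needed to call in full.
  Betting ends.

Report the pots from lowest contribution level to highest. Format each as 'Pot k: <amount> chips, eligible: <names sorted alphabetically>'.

Contributions: A=19, B=19, C=14
Pot levels (distinct totals of non-folded players): 14, 19
Layer 1-14: 14 each from A, B, C = 14*3 = 42 chips; eligible A, B, C
Layer 15-19: 5 each from A, B = 5*2 = 10 chips; eligible A, B

Pot 1: 42 chips, eligible: A, B, C
Pot 2: 10 chips, eligible: A, B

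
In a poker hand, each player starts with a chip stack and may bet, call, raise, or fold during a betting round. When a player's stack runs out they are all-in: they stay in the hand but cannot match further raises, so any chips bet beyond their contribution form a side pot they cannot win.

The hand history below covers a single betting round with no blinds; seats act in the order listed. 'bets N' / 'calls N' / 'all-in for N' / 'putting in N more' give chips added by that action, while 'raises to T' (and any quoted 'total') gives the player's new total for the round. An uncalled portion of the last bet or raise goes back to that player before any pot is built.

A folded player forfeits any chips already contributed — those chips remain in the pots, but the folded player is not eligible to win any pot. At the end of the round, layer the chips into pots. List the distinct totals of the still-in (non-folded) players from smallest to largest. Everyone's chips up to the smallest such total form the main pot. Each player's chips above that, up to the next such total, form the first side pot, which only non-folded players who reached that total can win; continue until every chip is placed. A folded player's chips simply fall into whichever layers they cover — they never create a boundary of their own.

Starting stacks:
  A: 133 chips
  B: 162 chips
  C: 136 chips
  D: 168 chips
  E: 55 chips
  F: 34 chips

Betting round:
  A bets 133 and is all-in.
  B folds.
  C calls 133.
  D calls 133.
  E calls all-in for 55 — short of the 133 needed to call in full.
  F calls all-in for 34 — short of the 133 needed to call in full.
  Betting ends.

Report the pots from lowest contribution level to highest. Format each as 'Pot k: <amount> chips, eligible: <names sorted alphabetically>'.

Pot 1: 170 chips, eligible: A, C, D, E, F
Pot 2: 84 chips, eligible: A, C, D, E
Pot 3: 234 chips, eligible: A, C, D

Derivation:
Contributions: A=133, C=133, D=133, E=55, F=34
Folded: B
Pot levels (distinct totals of non-folded players): 34, 55, 133
Layer 1-34: 34 each from A, C, D, E, F = 34*5 = 170 chips; eligible A, C, D, E, F
Layer 35-55: 21 each from A, C, D, E = 21*4 = 84 chips; eligible A, C, D, E
Layer 56-133: 78 each from A, C, D = 78*3 = 234 chips; eligible A, C, D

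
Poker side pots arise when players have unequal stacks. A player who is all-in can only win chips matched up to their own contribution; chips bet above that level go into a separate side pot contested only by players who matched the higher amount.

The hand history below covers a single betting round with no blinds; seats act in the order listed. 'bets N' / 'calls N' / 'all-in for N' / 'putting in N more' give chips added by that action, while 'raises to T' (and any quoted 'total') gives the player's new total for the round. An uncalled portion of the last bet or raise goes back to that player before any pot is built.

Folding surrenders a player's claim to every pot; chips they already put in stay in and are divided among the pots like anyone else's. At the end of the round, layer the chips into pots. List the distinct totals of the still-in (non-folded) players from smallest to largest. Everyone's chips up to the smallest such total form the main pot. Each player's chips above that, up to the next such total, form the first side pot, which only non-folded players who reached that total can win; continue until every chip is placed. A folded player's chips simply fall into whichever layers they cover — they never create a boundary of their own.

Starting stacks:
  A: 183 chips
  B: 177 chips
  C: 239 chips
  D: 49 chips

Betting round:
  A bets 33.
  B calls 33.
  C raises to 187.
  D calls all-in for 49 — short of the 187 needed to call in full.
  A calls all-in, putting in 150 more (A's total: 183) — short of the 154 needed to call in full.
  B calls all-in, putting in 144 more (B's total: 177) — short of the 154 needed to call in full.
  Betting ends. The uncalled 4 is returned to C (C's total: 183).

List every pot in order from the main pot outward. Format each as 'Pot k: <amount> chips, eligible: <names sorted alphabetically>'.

Contributions (after 4 returned to C): A=183, B=177, C=183, D=49
Pot levels (distinct totals of non-folded players): 49, 177, 183
Layer 1-49: 49 each from A, B, C, D = 49*4 = 196 chips; eligible A, B, C, D
Layer 50-177: 128 each from A, B, C = 128*3 = 384 chips; eligible A, B, C
Layer 178-183: 6 each from A, C = 6*2 = 12 chips; eligible A, C

Pot 1: 196 chips, eligible: A, B, C, D
Pot 2: 384 chips, eligible: A, B, C
Pot 3: 12 chips, eligible: A, C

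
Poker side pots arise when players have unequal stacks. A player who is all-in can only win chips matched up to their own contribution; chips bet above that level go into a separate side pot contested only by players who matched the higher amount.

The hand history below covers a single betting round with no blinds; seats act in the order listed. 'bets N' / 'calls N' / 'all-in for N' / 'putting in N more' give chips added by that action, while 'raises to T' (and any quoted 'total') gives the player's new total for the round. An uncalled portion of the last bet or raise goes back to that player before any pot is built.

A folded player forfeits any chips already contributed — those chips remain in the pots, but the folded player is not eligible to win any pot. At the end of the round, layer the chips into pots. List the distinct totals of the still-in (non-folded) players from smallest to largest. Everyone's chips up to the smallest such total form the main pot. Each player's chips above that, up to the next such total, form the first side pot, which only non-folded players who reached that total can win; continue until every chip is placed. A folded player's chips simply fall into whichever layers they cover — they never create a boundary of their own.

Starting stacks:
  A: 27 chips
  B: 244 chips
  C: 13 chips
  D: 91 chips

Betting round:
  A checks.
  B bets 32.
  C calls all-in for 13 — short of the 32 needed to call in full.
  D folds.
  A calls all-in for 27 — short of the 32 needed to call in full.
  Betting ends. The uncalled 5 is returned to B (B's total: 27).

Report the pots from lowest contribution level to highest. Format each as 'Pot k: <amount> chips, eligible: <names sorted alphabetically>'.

Contributions (after 5 returned to B): A=27, B=27, C=13
Folded: D
Pot levels (distinct totals of non-folded players): 13, 27
Layer 1-13: 13 each from A, B, C = 13*3 = 39 chips; eligible A, B, C
Layer 14-27: 14 each from A, B = 14*2 = 28 chips; eligible A, B

Pot 1: 39 chips, eligible: A, B, C
Pot 2: 28 chips, eligible: A, B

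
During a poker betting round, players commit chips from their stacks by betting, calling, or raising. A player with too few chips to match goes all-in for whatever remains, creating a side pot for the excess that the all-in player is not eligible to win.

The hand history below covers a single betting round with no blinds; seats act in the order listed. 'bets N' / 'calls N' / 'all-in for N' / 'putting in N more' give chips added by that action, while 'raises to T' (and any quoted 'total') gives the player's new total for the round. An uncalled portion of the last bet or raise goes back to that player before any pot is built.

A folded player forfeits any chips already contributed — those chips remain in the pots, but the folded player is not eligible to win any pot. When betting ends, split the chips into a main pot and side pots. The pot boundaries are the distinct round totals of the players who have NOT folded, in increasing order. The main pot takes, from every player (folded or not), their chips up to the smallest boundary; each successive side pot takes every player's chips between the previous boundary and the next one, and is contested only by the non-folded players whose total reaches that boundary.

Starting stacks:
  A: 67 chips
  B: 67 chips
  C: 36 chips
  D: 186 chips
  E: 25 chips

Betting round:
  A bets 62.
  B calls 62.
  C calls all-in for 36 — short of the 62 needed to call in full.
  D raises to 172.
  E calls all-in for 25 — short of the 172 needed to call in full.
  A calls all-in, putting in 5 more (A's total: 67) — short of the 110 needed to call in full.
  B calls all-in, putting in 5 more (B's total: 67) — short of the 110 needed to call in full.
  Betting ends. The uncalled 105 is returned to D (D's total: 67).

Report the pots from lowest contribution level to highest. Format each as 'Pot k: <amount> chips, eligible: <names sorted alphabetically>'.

Pot 1: 125 chips, eligible: A, B, C, D, E
Pot 2: 44 chips, eligible: A, B, C, D
Pot 3: 93 chips, eligible: A, B, D

Derivation:
Contributions (after 105 returned to D): A=67, B=67, C=36, D=67, E=25
Pot levels (distinct totals of non-folded players): 25, 36, 67
Layer 1-25: 25 each from A, B, C, D, E = 25*5 = 125 chips; eligible A, B, C, D, E
Layer 26-36: 11 each from A, B, C, D = 11*4 = 44 chips; eligible A, B, C, D
Layer 37-67: 31 each from A, B, D = 31*3 = 93 chips; eligible A, B, D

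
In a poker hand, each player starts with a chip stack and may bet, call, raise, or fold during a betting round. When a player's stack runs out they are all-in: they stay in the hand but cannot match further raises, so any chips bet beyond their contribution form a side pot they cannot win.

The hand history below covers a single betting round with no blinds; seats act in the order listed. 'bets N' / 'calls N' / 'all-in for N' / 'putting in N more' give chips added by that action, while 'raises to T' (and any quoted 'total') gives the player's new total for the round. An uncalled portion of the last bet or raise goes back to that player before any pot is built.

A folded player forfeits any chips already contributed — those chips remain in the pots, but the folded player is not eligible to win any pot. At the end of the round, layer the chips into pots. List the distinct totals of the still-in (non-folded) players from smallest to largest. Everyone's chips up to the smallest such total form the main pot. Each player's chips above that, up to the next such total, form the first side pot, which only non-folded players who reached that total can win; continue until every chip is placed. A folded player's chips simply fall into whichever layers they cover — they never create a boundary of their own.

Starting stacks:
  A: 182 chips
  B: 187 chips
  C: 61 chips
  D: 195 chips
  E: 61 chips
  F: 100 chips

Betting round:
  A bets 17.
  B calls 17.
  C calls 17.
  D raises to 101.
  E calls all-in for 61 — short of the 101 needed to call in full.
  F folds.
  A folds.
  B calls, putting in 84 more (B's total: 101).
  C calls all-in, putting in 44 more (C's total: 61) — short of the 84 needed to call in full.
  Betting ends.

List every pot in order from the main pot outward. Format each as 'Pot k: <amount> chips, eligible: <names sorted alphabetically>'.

Pot 1: 261 chips, eligible: B, C, D, E
Pot 2: 80 chips, eligible: B, D

Derivation:
Contributions: A=17, B=101, C=61, D=101, E=61
Folded: A, F
Pot levels (distinct totals of non-folded players): 61, 101
Layer 1-61: A 17 + B 61 + C 61 + D 61 + E 61 = 261 chips; eligible B, C, D, E
Layer 62-101: 40 each from B, D = 40*2 = 80 chips; eligible B, D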